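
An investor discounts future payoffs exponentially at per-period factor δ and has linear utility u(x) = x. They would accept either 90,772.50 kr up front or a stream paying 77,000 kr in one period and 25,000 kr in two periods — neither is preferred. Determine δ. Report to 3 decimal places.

The stream is worth 77000δ + 25000δ² today, so 77000δ + 25000δ² = 90772.50.
So 25000δ² + 77000δ − 90772.50 = 0.
δ = (−77000 + √(77000² + 4·25000·90772.50)) / (2·25000) = (−77000 + √15006250000.00) / 50000 ≈ 0.910.

δ ≈ 0.910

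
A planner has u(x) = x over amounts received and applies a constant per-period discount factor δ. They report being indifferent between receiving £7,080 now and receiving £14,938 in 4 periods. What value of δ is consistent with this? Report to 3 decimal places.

δ ≈ 0.830

The payoff in 4 periods is discounted by δ^4, so u(7080) = δ^4·u(14938) and δ^4 = u(7080)/u(14938).
With u(x) = x: δ^4 = 7080/14938 = 0.47396.
Taking the 4th root: δ = 0.47396^(1/4) ≈ 0.830.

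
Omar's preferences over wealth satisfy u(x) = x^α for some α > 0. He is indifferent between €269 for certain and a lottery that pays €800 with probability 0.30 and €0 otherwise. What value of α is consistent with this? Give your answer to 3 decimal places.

α ≈ 1.105

Since u(0) = 0, the lottery's EU is 0.30·800^α.
Equating: 269^α = 0.30·800^α, i.e. 0.3362^α = 0.30.
Taking logs: α·ln(269/800) = ln(0.30), so α = -1.203973 / -1.089900 ≈ 1.105.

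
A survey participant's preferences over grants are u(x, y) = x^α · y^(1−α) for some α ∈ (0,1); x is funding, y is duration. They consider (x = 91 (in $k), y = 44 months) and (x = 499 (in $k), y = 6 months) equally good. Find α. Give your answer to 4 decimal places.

Set the two utilities equal: 91^α·44^(1−α) = 499^α·6^(1−α).
Taking logs: α·ln 91 + (1−α)·ln 44 = α·ln 499 + (1−α)·ln 6, i.e. α·-1.7017466 = (1−α)·-1.9924302.
So α/(1−α) = (-1.9924302)/(-1.7017466) = 1.1708149, and α = 1.1708149/2.1708149 ≈ 0.5393.

α ≈ 0.5393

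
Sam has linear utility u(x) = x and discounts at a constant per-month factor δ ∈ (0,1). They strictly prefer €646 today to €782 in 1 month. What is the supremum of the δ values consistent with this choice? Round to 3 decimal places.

The preference means 646 > δ·782.
Dividing through by 782 gives δ < 0.82609.

δ < 0.826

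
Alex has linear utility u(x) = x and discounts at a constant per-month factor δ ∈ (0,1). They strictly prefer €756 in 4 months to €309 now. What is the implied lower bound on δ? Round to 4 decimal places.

Under u(x) = x this choice says 309 < δ^4·756.
So δ^4 > 309/756 = 0.40873; taking the 4th root of both positive sides preserves the inequality.
δ > 0.40873^(1/4) = 0.7996.

δ > 0.7996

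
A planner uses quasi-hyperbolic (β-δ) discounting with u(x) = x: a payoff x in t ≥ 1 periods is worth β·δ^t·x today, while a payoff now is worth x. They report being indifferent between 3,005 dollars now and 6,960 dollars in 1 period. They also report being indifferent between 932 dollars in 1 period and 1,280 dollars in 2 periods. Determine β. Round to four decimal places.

β ≈ 0.5930

Both payoffs in the second observation are in the future, so β drops out: δ^1·932 = δ^2·1280 ⇒ δ = 932/1280 = 0.72813.
Substituting δ into 3005 = β·δ·6960: β = 3005/(5067.750) ≈ 0.5930.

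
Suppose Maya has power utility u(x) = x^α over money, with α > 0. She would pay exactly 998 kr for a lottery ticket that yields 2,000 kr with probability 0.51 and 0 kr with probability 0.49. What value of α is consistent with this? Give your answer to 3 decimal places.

α ≈ 0.969

EU(lottery) = 0.51·2000^α + 0.49·0 = 0.51·2000^α.
Setting u(998) equal to that: 998^α = 0.51·2000^α ⇒ (998/2000)^α = 0.51.
α = ln(0.51) / ln(998/2000) = -0.673345/-0.695149 ≈ 0.969.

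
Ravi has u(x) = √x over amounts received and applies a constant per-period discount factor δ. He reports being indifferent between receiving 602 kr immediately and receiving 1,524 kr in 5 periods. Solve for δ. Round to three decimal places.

δ ≈ 0.911

The payoff in 5 periods is discounted by δ^5, so u(602) = δ^5·u(1524) and δ^5 = u(602)/u(1524).
Since u(x) = √x, δ^5 = √(602/1524) = 0.62850.
So δ = 0.62850^(1/5) ≈ 0.911.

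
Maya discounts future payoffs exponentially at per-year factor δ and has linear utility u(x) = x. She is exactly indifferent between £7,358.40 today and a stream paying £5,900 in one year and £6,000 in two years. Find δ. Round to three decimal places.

Equating present values: 7358.40 = 5900δ + 6000δ².
That is, 6000δ² + 5900δ − 7358.40 = 0, a quadratic in δ.
δ = (−5900 + √(5900² + 4·6000·7358.40)) / (2·6000) = (−5900 + √211411600.00) / 12000 ≈ 0.720.

δ ≈ 0.720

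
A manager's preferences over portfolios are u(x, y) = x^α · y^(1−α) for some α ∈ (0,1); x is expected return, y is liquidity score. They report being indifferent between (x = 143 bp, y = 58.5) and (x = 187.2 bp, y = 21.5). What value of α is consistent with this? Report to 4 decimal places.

α ≈ 0.7880

Set the two utilities equal: 143^α·58.5^(1−α) = 187.2^α·21.5^(1−α).
(143/187.2)^α = (21.5/58.5)^(1−α); take logs: α·ln(143/187.2) = (1−α)·ln(21.5/58.5), i.e. α·-0.2693329 = (1−α)·-1.0009738.
With A = -0.2693329 and B = -1.0009738: α·A = (1−α)·B, so α = B/(A+B) = -1.0009738/-1.2703067 ≈ 0.7880.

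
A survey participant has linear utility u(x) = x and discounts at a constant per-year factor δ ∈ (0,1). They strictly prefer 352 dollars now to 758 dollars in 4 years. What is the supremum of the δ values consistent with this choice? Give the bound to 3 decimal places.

δ < 0.826

Under u(x) = x this choice says 352 > δ^4·758.
So δ^4 < 352/758 = 0.46438; taking the 4th root of both positive sides preserves the inequality.
δ < 0.46438^(1/4) = 0.826.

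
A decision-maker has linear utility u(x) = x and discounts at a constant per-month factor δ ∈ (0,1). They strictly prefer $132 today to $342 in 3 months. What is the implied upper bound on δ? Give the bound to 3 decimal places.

The preference means 132 > δ^3·342.
Hence δ^3 < 132/342 = 0.38596, and x ↦ x^(1/3) is increasing on (0,∞).
δ < (132/342)^(1/3) ≈ 0.728.

δ < 0.728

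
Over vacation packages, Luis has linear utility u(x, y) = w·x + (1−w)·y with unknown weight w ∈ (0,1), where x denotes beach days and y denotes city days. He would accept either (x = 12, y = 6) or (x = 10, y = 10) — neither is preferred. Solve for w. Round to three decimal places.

u(12,6) = u(10,10) means w·12 + (1−w)·6 = w·10 + (1−w)·10.
Rearranging, 2·w − 4·(1−w) = 0.
So w/(1−w) = 4/2 = 2.0000, giving w = 4/(2+4) = 0.667.

w = 0.667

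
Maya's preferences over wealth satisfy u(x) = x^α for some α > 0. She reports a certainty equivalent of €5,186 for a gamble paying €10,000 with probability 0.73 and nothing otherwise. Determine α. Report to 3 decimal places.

α ≈ 0.479

EU(lottery) = 0.73·10000^α + 0.27·0 = 0.73·10000^α.
Indifference: 5186^α = 0.73·10000^α, so (5186/10000)^α = 0.73.
Take logs: α = ln 0.73 / ln(5186/10000) ≈ 0.47929.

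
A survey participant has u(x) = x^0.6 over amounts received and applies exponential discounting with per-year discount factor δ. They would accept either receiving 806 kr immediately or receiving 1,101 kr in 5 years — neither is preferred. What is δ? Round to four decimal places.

The payoff in 5 years is discounted by δ^5, so u(806) = δ^5·u(1101) and δ^5 = u(806)/u(1101).
With u(x) = x^0.6: δ^5 = 806^0.6/1101^0.6 = (806/1101)^0.6 = 0.82933.
Taking the 5th root: δ = 0.82933^(1/5) ≈ 0.9633.

δ ≈ 0.9633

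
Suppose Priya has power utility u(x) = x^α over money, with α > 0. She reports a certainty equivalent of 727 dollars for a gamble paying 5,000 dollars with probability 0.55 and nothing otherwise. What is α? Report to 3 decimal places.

EU(lottery) = 0.55·5000^α + 0.45·0 = 0.55·5000^α.
Indifference: 727^α = 0.55·5000^α, so (727/5000)^α = 0.55.
Take logs: α = ln 0.55 / ln(727/5000) ≈ 0.31004.

α ≈ 0.310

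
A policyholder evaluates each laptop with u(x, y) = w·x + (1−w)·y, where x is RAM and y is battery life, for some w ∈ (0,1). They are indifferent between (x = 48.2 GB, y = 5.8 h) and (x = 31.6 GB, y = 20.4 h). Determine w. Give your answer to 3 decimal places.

Equating utilities: w·48.2 + (1−w)·5.8 = w·31.6 + (1−w)·20.4.
w·(48.2−31.6) = (1−w)·(20.4−5.8), i.e. w·16.6 = (1−w)·14.6.
Hence w = 14.6/(16.6+14.6) = 14.6/31.2 = 0.468.

w = 0.468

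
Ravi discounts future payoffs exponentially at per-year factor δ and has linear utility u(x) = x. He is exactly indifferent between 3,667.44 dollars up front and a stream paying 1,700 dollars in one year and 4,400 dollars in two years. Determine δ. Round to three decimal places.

The stream is worth 1700δ + 4400δ² today, so 1700δ + 4400δ² = 3667.44.
Rearranged: 4400δ² + 1700δ − 3667.44 = 0.
δ = (−1700 + √(1700² + 4·4400·3667.44)) / (2·4400) = (−1700 + √67436944.00) / 8800 ≈ 0.740.

δ ≈ 0.740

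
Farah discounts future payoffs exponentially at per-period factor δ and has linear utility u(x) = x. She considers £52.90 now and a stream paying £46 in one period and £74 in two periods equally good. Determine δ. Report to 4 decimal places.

δ ≈ 0.5900

Present value of the stream is 46·δ + 74·δ². Indifference gives 46δ + 74δ² = 52.90.
So 74δ² + 46δ − 52.90 = 0.
The positive root is δ = [−46 + √(46² + 4·74·52.90)] / (2·74) = (−46 + 133.321)/148 ≈ 0.5900.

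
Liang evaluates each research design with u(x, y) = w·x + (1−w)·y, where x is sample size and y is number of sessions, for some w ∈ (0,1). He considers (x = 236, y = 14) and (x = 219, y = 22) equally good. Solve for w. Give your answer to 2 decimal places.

Indifference: w·236 + (1−w)·14 = w·219 + (1−w)·22.
Collecting terms: w·17 = (1−w)·8.
So w/(1−w) = 8/17 = 0.4706, giving w = 8/(17+8) = 0.32.

w = 0.32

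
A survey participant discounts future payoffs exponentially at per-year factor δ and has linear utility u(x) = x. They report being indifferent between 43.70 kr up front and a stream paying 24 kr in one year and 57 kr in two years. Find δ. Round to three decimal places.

δ ≈ 0.690

The stream is worth 24δ + 57δ² today, so 24δ + 57δ² = 43.70.
That is, 57δ² + 24δ − 43.70 = 0, a quadratic in δ.
δ = (−24 + √(24² + 4·57·43.70)) / (2·57) = (−24 + √10539.60) / 114 ≈ 0.690.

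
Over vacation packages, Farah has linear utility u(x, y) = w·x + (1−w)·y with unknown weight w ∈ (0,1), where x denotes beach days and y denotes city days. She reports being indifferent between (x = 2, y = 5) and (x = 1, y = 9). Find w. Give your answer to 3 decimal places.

w = 0.800

Equating utilities: w·2 + (1−w)·5 = w·1 + (1−w)·9.
w·(2−1) = (1−w)·(9−5), i.e. w·1 = (1−w)·4.
So w/(1−w) = 4/1 = 4.0000, giving w = 4/(1+4) = 0.800.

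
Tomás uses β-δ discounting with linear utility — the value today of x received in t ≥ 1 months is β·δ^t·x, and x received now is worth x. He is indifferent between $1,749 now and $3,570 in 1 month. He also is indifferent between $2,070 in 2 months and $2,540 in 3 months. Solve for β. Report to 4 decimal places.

The second indifference involves only future payoffs, so β cancels: β·δ^2·2070 = β·δ^3·2540, giving δ = 2070/2540 = 0.81496.
Now use the now-vs-future pair: 1749 = β·δ·3570 gives β = 1749/(0.81496·3570) ≈ 0.6012.

β ≈ 0.6012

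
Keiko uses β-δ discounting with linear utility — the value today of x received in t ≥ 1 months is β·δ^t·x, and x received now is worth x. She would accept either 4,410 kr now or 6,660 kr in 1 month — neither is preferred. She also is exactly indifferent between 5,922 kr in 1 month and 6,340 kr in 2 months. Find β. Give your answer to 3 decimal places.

β ≈ 0.709

Both payoffs in the second observation are in the future, so β drops out: δ^1·5922 = δ^2·6340 ⇒ δ = 5922/6340 = 0.93407.
Substituting δ into 4410 = β·δ·6660: β = 4410/(6220.902) ≈ 0.709.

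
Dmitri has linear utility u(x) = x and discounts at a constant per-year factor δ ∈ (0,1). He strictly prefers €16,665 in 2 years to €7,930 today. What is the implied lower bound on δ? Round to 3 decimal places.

δ > 0.690

Comparing present values: 7930 < δ^2·16665.
Hence δ^2 > 7930/16665 = 0.47585, and x ↦ x^(1/2) is increasing on (0,∞).
δ > (7930/16665)^(1/2) ≈ 0.690.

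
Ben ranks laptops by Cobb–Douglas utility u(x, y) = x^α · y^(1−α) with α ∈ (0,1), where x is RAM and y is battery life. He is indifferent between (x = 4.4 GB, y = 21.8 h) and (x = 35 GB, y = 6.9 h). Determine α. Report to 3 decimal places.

Set the two utilities equal: 4.4^α·21.8^(1−α) = 35^α·6.9^(1−α).
(4.4/35)^α = (6.9/21.8)^(1−α); take logs: α·ln(4.4/35) = (1−α)·ln(6.9/21.8), i.e. α·-2.073744 = (1−α)·-1.150389.
So α/(1−α) = (-1.150389)/(-2.073744) = 0.554740, and α = 0.554740/1.554740 ≈ 0.357.

α ≈ 0.357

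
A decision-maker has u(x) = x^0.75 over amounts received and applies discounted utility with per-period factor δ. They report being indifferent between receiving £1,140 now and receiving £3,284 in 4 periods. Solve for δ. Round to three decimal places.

δ ≈ 0.820

The payoff in 4 periods is discounted by δ^4, so u(1140) = δ^4·u(3284) and δ^4 = u(1140)/u(3284).
With u(x) = x^0.75: δ^4 = 1140^0.75/3284^0.75 = (1140/3284)^0.75 = 0.45225.
So δ = 0.45225^(1/4) ≈ 0.820.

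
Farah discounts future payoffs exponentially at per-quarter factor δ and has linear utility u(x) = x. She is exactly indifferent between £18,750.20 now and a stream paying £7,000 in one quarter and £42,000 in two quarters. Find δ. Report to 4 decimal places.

Present value of the stream is 7000·δ + 42000·δ². Indifference gives 7000δ + 42000δ² = 18750.20.
So 42000δ² + 7000δ − 18750.20 = 0.
The positive root is δ = [−7000 + √(7000² + 4·42000·18750.20)] / (2·42000) = (−7000 + 56560.000)/84000 ≈ 0.5900.

δ ≈ 0.5900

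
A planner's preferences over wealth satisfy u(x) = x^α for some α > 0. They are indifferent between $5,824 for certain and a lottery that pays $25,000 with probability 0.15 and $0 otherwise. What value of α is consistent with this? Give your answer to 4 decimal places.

EU(lottery) = 0.15·25000^α + 0.85·0 = 0.15·25000^α.
Equating: 5824^α = 0.15·25000^α, i.e. 0.2330^α = 0.15.
Take logs: α = ln 0.15 / ln(5824/25000) ≈ 1.302172.

α ≈ 1.3022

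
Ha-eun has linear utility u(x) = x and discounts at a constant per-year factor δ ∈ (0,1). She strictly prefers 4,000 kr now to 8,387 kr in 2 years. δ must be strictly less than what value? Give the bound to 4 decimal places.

δ < 0.6906

The preference means 4000 > δ^2·8387.
Dividing by 8387: δ^2 < 0.47693. Both sides are positive, so the square root keeps the direction.
δ < (4000/8387)^(1/2) ≈ 0.6906.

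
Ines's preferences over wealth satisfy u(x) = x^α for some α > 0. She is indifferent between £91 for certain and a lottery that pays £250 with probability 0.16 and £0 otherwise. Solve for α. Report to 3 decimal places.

The lottery's expected utility is 0.16·u(250) + 0.84·u(0) = 0.16·250^α (since u(0) = 0 for α > 0).
Setting u(91) equal to that: 91^α = 0.16·250^α ⇒ (91/250)^α = 0.16.
Take logs: α = ln 0.16 / ln(91/250) ≈ 1.81336.

α ≈ 1.813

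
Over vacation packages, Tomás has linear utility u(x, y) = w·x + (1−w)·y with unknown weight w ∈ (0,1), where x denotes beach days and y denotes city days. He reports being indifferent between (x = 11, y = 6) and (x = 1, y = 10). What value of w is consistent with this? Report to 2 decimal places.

u(11,6) = u(1,10) means w·11 + (1−w)·6 = w·1 + (1−w)·10.
Rearranging, 10·w − 4·(1−w) = 0.
So w/(1−w) = 4/10 = 0.4000, giving w = 4/(10+4) = 0.29.

w = 0.29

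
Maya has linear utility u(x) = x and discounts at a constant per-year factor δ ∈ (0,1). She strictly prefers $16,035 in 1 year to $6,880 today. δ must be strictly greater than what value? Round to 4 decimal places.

δ > 0.4291

The preference means 6880 < δ·16035.
Dividing through by 16035 gives δ > 0.42906.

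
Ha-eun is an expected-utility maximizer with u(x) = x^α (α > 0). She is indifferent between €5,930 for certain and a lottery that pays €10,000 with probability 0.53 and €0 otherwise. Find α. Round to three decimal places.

α ≈ 1.215

EU(lottery) = 0.53·10000^α + 0.47·0 = 0.53·10000^α.
Indifference: 5930^α = 0.53·10000^α, so (5930/10000)^α = 0.53.
Take logs: α = ln 0.53 / ln(5930/10000) ≈ 1.21494.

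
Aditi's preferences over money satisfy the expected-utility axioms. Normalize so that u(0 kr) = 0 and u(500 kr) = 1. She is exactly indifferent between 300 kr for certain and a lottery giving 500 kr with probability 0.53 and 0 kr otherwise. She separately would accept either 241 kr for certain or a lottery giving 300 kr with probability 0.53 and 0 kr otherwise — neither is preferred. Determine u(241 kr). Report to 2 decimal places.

0.28

First, u(300 kr) = 0.53·u(500 kr) + 0.47·u(0 kr) = 0.53.
Chaining: u(241 kr) = 0.53·0.53 + 0.47·0.00 = 0.2809.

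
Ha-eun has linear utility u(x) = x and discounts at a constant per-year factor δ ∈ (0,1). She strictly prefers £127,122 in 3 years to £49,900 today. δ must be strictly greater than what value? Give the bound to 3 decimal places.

Under u(x) = x this choice says 49900 < δ^3·127122.
Hence δ^3 > 49900/127122 = 0.39254, and x ↦ x^(1/3) is increasing on (0,∞).
δ > 0.39254^(1/3) = 0.732.

δ > 0.732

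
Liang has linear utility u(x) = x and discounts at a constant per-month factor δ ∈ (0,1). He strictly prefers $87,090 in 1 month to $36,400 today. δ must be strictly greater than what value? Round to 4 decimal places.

Under u(x) = x this choice says 36400 < δ·87090.
So δ > 36400/87090 = 0.41796.

δ > 0.4180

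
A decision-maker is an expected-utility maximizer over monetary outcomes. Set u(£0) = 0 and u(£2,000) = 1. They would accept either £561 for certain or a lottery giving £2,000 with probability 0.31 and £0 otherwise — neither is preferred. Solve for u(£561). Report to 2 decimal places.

0.31

u(£561) equals the lottery's expected utility: 0.31·1 + 0.69·0 = 0.31.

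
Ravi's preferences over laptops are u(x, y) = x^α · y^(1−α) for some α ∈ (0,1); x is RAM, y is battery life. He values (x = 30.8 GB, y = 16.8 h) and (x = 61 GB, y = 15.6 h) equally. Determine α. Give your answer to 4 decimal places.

α ≈ 0.0978

The Cobb–Douglas utilities coincide, so 30.8^α·16.8^(1−α) = 61^α·15.6^(1−α).
Rearrange to (30.8/61)^α = (15.6/16.8)^(1−α) and take logs: α·-0.6833592 = (1−α)·-0.0741080.
With A = -0.6833592 and B = -0.0741080: α·A = (1−α)·B, so α = B/(A+B) = -0.0741080/-0.7574672 ≈ 0.0978.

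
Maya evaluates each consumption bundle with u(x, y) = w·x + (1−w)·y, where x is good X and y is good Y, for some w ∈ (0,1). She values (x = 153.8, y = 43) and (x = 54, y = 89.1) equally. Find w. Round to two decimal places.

Equating utilities: w·153.8 + (1−w)·43 = w·54 + (1−w)·89.1.
Rearranging, 99.8·w − 46.1·(1−w) = 0.
The marginal rate of substitution is 46.1/99.8, so w = 46.1/(99.8+46.1) = 0.32.

w = 0.32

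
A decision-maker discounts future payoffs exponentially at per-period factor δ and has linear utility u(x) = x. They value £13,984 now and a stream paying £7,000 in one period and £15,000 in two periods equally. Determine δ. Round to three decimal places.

Equating present values: 13984 = 7000δ + 15000δ².
That is, 15000δ² + 7000δ − 13984 = 0, a quadratic in δ.
By the quadratic formula (taking the positive root), δ = (−7000 + √888040000.00) / 30000 ≈ 0.760.

δ ≈ 0.760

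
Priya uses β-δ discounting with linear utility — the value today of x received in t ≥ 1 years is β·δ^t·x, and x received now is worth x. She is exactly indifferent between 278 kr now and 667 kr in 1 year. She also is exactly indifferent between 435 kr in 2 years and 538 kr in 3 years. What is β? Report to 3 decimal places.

Both payoffs in the second observation are in the future, so β drops out: δ^2·435 = δ^3·538 ⇒ δ = 435/538 = 0.80855.
Substituting δ into 278 = β·δ·667: β = 278/(539.303) ≈ 0.515.

β ≈ 0.515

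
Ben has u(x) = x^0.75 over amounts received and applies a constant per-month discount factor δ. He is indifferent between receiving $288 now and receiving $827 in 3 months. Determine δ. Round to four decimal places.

The payoff in 3 months is discounted by δ^3, so u(288) = δ^3·u(827) and δ^3 = u(288)/u(827).
Since u(x) = x^0.75, δ^3 = (288/827)^0.75 = 0.34825^0.75 = 0.45333.
Taking the cube root: δ = 0.45333^(1/3) ≈ 0.7682.

δ ≈ 0.7682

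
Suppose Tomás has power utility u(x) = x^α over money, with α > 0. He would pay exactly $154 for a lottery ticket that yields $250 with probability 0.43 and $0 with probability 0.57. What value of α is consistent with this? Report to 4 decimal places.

α ≈ 1.7419

EU(lottery) = 0.43·250^α + 0.57·0 = 0.43·250^α.
Equating: 154^α = 0.43·250^α, i.e. 0.6160^α = 0.43.
α = ln(0.43) / ln(154/250) = -0.8439701/-0.4845083 ≈ 1.7419.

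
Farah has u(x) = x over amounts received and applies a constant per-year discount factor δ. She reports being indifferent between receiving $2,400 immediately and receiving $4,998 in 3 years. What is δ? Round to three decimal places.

δ ≈ 0.783

Equating discounted utilities: u(2400) = δ^3·u(4998) ⇒ δ^3 = u(2400)/u(4998).
With u(x) = x: δ^3 = 2400/4998 = 0.48019.
So δ = 0.48019^(1/3) ≈ 0.783.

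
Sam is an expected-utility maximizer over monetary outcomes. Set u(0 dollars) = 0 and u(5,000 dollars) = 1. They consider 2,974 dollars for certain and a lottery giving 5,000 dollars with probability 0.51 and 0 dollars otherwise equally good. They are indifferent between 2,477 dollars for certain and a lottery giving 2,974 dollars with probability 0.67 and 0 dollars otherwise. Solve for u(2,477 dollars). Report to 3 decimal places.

The first gamble pins u(2,974 dollars): it must equal 0.51·1 + 0.49·0 = 0.51.
Chaining: u(2,477 dollars) = 0.67·0.51 + 0.33·0.00 = 0.3417.

0.342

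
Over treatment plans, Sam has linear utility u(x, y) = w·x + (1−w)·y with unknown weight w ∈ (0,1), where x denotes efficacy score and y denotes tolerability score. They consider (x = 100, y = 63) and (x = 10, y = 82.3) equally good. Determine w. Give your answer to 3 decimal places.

w = 0.177

Indifference: w·100 + (1−w)·63 = w·10 + (1−w)·82.3.
Rearranging, 90·w − 19.3·(1−w) = 0.
Hence w = 19.3/(90+19.3) = 19.3/109.3 = 0.177.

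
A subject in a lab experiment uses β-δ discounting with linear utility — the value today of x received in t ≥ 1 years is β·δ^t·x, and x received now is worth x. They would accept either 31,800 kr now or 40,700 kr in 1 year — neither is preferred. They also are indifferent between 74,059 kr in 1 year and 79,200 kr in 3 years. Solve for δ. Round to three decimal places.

Both payoffs in the second observation are in the future, so β drops out: δ^1·74059 = δ^3·79200 ⇒ δ^2 = 74059/79200 = 0.93509, so δ = 0.96700.

δ ≈ 0.967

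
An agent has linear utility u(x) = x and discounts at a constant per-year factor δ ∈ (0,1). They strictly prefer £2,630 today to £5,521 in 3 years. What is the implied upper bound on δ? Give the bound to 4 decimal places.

Comparing present values: 2630 > δ^3·5521.
Dividing by 5521: δ^3 < 0.47636. Both sides are positive, so the cube root keeps the direction.
δ < 0.47636^(1/3) = 0.7810.

δ < 0.7810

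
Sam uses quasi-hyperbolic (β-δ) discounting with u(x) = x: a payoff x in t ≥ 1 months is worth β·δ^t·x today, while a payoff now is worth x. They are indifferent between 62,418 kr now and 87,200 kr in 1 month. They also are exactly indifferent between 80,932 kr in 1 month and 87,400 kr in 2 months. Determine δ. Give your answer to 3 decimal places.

Both payoffs in the second observation are in the future, so β drops out: δ^1·80932 = δ^2·87400 ⇒ δ = 80932/87400 = 0.92600.

δ ≈ 0.926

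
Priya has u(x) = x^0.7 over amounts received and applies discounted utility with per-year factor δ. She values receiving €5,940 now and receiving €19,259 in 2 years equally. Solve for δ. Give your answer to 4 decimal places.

δ ≈ 0.6625

Equating discounted utilities: u(5940) = δ^2·u(19259) ⇒ δ^2 = u(5940)/u(19259).
With u(x) = x^0.7: δ^2 = 5940^0.7/19259^0.7 = (5940/19259)^0.7 = 0.43894.
Hence δ = (0.43894)^(1/2) = 0.662527.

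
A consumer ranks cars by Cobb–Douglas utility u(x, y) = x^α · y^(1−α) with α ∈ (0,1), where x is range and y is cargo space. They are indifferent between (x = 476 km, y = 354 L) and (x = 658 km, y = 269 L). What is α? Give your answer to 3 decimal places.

Indifference: 476^α · 354^(1−α) = 658^α · 269^(1−α).
Rearrange to (476/658)^α = (269/354)^(1−α) and take logs: α·-0.323787 = (1−α)·-0.274586.
Thus α·(-0.598373) = -0.274586, so α = -0.274586/-0.598373 ≈ 0.459.

α ≈ 0.459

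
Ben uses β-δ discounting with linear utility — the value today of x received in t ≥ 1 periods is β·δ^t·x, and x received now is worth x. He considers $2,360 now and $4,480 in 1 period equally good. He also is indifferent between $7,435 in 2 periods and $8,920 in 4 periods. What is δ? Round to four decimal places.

The second indifference involves only future payoffs, so β cancels: β·δ^2·7435 = β·δ^4·8920, giving δ^2 = 7435/8920 = 0.83352, so δ = 0.91297.

δ ≈ 0.9130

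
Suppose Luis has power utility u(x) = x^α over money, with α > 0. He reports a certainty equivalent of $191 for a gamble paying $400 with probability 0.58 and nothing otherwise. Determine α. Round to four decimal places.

The lottery's expected utility is 0.58·u(400) + 0.42·u(0) = 0.58·400^α (since u(0) = 0 for α > 0).
Equating: 191^α = 0.58·400^α, i.e. 0.4775^α = 0.58.
Take logs: α = ln 0.58 / ln(191/400) ≈ 0.736923.

α ≈ 0.7369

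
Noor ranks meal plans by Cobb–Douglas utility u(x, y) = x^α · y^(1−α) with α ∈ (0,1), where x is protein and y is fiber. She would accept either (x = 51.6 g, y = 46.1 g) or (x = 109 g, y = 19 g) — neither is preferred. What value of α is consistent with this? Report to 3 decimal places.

Set the two utilities equal: 51.6^α·46.1^(1−α) = 109^α·19^(1−α).
Rearrange to (51.6/109)^α = (19/46.1)^(1−α) and take logs: α·-0.747826 = (1−α)·-0.886374.
So α/(1−α) = (-0.886374)/(-0.747826) = 1.185268, and α = 1.185268/2.185268 ≈ 0.542.

α ≈ 0.542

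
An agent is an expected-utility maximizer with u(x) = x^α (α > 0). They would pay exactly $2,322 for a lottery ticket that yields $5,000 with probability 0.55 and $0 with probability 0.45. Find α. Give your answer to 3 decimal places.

The lottery's expected utility is 0.55·u(5000) + 0.45·u(0) = 0.55·5000^α (since u(0) = 0 for α > 0).
Setting u(2322) equal to that: 2322^α = 0.55·5000^α ⇒ (2322/5000)^α = 0.55.
Taking logs: α·ln(2322/5000) = ln(0.55), so α = -0.597837 / -0.767009 ≈ 0.779.

α ≈ 0.779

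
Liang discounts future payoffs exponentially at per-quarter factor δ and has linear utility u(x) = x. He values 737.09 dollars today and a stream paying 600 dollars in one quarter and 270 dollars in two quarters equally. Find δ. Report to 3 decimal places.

Equating present values: 737.09 = 600δ + 270δ².
That is, 270δ² + 600δ − 737.09 = 0, a quadratic in δ.
The positive root is δ = [−600 + √(600² + 4·270·737.09)] / (2·270) = (−600 + 1075.201)/540 ≈ 0.880.

δ ≈ 0.880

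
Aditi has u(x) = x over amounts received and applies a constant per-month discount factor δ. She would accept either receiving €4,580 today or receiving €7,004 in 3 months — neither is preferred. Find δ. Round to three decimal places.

δ ≈ 0.868

Indifference means u(4580) = δ^3 · u(7004), so δ^3 = u(4580)/u(7004).
With u(x) = x: δ^3 = 4580/7004 = 0.65391.
Hence δ = (0.65391)^(1/3) = 0.86797.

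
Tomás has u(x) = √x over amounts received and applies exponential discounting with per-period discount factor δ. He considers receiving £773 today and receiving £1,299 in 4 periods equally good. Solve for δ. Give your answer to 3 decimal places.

δ ≈ 0.937

Equating discounted utilities: u(773) = δ^4·u(1299) ⇒ δ^4 = u(773)/u(1299).
Since u(x) = √x, δ^4 = √(773/1299) = 0.77141.
Taking the 4th root: δ = 0.77141^(1/4) ≈ 0.937.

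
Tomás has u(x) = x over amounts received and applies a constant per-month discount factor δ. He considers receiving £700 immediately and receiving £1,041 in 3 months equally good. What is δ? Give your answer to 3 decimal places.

δ ≈ 0.876

The payoff in 3 months is discounted by δ^3, so u(700) = δ^3·u(1041) and δ^3 = u(700)/u(1041).
With u(x) = x: δ^3 = 700/1041 = 0.67243.
Hence δ = (0.67243)^(1/3) = 0.87609.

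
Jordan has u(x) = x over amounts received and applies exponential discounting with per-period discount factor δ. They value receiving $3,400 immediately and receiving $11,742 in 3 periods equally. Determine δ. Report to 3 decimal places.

δ ≈ 0.662

The payoff in 3 periods is discounted by δ^3, so u(3400) = δ^3·u(11742) and δ^3 = u(3400)/u(11742).
With u(x) = x: δ^3 = 3400/11742 = 0.28956.
Taking the cube root: δ = 0.28956^(1/3) ≈ 0.662.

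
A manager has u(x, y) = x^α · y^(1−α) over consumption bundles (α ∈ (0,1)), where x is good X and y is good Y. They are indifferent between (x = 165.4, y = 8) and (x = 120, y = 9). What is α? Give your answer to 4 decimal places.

Set the two utilities equal: 165.4^α·8^(1−α) = 120^α·9^(1−α).
Taking logs: α·ln 165.4 + (1−α)·ln 8 = α·ln 120 + (1−α)·ln 9, i.e. α·0.3208750 = (1−α)·0.1177830.
With A = 0.3208750 and B = 0.1177830: α·A = (1−α)·B, so α = B/(A+B) = 0.1177830/0.4386580 ≈ 0.2685.

α ≈ 0.2685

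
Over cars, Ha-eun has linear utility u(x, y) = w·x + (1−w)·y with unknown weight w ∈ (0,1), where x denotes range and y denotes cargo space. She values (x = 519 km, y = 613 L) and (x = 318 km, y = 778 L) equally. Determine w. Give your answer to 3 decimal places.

w = 0.451

u(519,613) = u(318,778) means w·519 + (1−w)·613 = w·318 + (1−w)·778.
w·(519−318) = (1−w)·(778−613), i.e. w·201 = (1−w)·165.
So w/(1−w) = 165/201 = 0.8209, giving w = 165/(201+165) = 0.451.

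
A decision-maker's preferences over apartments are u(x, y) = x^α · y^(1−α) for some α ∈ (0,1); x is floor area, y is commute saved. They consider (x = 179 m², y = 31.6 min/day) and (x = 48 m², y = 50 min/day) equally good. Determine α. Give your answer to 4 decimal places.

The Cobb–Douglas utilities coincide, so 179^α·31.6^(1−α) = 48^α·50^(1−α).
Rearrange to (179/48)^α = (50/31.6)^(1−α) and take logs: α·1.3161848 = (1−α)·0.4588659.
Thus α·(1.7750507) = 0.4588659, so α = 0.4588659/1.7750507 ≈ 0.2585.

α ≈ 0.2585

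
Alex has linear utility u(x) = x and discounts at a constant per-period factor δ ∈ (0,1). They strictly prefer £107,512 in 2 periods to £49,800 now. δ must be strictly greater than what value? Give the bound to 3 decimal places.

δ > 0.681

The preference means 49800 < δ^2·107512.
So δ^2 > 49800/107512 = 0.46320; taking the square root of both positive sides preserves the inequality.
δ > 0.46320^(1/2) = 0.681.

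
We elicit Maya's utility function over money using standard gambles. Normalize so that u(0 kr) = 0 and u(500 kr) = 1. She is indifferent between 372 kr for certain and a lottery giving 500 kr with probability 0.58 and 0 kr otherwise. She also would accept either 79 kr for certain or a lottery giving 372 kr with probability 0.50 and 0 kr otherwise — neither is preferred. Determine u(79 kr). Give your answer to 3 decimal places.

0.290

First, u(372 kr) = 0.58·u(500 kr) + 0.42·u(0 kr) = 0.58.
Chaining: u(79 kr) = 0.50·0.58 + 0.50·0.00 = 0.2900.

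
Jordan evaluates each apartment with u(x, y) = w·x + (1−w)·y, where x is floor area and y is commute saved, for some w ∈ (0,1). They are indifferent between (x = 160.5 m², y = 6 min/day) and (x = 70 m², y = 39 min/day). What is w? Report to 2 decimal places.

Equating utilities: w·160.5 + (1−w)·6 = w·70 + (1−w)·39.
Rearranging, 90.5·w − 33·(1−w) = 0.
So w/(1−w) = 33/90.5 = 0.3646, giving w = 33/(90.5+33) = 0.27.

w = 0.27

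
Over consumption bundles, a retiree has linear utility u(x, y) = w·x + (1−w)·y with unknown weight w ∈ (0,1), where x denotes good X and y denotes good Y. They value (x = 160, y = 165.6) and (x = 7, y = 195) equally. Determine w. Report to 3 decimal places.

w = 0.161

u(160,165.6) = u(7,195) means w·160 + (1−w)·165.6 = w·7 + (1−w)·195.
w·(160−7) = (1−w)·(195−165.6), i.e. w·153 = (1−w)·29.4.
The marginal rate of substitution is 29.4/153, so w = 29.4/(153+29.4) = 0.161.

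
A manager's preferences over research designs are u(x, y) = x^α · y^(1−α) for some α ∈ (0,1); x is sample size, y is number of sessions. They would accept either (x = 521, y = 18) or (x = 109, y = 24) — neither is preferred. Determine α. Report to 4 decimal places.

Set the two utilities equal: 521^α·18^(1−α) = 109^α·24^(1−α).
Taking logs: α·ln 521 + (1−α)·ln 18 = α·ln 109 + (1−α)·ln 24, i.e. α·1.5644022 = (1−α)·0.2876821.
So α/(1−α) = (0.2876821)/(1.5644022) = 0.1838927, and α = 0.1838927/1.1838927 ≈ 0.1553.

α ≈ 0.1553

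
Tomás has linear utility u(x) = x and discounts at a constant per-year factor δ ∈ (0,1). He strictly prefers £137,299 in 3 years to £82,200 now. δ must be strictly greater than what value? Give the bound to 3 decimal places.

δ > 0.843

The preference means 82200 < δ^3·137299.
Hence δ^3 > 82200/137299 = 0.59869, and x ↦ x^(1/3) is increasing on (0,∞).
δ > (82200/137299)^(1/3) ≈ 0.843.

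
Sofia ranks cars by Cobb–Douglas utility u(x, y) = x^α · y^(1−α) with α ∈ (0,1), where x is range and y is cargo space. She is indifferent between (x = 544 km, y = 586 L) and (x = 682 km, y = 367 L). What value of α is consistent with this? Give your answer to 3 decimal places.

Set the two utilities equal: 544^α·586^(1−α) = 682^α·367^(1−α).
Rearrange to (544/682)^α = (367/586)^(1−α) and take logs: α·-0.226080 = (1−α)·-0.467958.
With A = -0.226080 and B = -0.467958: α·A = (1−α)·B, so α = B/(A+B) = -0.467958/-0.694038 ≈ 0.674.

α ≈ 0.674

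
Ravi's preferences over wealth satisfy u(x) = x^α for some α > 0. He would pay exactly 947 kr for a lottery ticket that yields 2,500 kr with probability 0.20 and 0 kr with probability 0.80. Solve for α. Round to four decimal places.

α ≈ 1.6579

The lottery's expected utility is 0.20·u(2500) + 0.80·u(0) = 0.20·2500^α (since u(0) = 0 for α > 0).
Equating: 947^α = 0.20·2500^α, i.e. 0.3788^α = 0.20.
α = ln(0.20) / ln(947/2500) = -1.6094379/-0.9707469 ≈ 1.6579.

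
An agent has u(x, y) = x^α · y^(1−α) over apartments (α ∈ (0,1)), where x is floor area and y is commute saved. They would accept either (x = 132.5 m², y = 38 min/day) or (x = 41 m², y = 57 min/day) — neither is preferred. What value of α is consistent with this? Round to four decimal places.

α ≈ 0.2569

Indifference: 132.5^α · 38^(1−α) = 41^α · 57^(1−α).
(132.5/41)^α = (57/38)^(1−α); take logs: α·ln(132.5/41) = (1−α)·ln(57/38), i.e. α·1.1730106 = (1−α)·0.4054651.
So α/(1−α) = (0.4054651)/(1.1730106) = 0.3456619, and α = 0.3456619/1.3456619 ≈ 0.2569.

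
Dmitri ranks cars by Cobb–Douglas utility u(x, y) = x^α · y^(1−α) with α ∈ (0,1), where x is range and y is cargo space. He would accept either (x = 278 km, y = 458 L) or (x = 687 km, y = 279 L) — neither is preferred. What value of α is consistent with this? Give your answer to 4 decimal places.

Indifference: 278^α · 458^(1−α) = 687^α · 279^(1−α).
Taking logs: α·ln 278 + (1−α)·ln 458 = α·ln 687 + (1−α)·ln 279, i.e. α·-0.9047132 = (1−α)·-0.4956574.
Thus α·(-1.4003706) = -0.4956574, so α = -0.4956574/-1.4003706 ≈ 0.3539.

α ≈ 0.3539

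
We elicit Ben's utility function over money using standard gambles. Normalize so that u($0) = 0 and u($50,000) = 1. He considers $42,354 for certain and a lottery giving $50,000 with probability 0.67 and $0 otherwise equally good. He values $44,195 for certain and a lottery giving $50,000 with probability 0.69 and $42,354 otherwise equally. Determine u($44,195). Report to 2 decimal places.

0.90

The first gamble pins u($42,354): it must equal 0.67·1 + 0.33·0 = 0.67.
Then u($44,195) = 0.69·u($50,000) + 0.31·u($42,354) = 0.69·1.00 + 0.31·0.67 = 0.8977.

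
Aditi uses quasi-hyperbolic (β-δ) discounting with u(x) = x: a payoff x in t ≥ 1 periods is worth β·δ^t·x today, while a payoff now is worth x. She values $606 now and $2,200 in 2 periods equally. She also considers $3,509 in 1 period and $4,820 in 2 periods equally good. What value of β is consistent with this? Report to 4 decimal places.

From the later pair, β·δ^1·3509 = β·δ^2·4820; dividing through, δ = 3509/4820 = 0.72801.
Now use the now-vs-future pair: 606 = β·δ^2·2200 gives β = 606/(0.53000·2200) ≈ 0.5197.

β ≈ 0.5197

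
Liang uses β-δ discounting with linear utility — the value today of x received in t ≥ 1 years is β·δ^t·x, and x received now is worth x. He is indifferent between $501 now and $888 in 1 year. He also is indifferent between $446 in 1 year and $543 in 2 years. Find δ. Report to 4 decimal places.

From the later pair, β·δ^1·446 = β·δ^2·543; dividing through, δ = 446/543 = 0.82136.

δ ≈ 0.8214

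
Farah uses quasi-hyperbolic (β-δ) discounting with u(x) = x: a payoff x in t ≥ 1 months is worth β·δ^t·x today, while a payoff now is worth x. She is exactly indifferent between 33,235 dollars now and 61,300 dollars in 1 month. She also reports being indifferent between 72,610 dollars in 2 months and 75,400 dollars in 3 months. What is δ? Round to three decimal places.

δ ≈ 0.963

The second indifference involves only future payoffs, so β cancels: β·δ^2·72610 = β·δ^3·75400, giving δ = 72610/75400 = 0.96300.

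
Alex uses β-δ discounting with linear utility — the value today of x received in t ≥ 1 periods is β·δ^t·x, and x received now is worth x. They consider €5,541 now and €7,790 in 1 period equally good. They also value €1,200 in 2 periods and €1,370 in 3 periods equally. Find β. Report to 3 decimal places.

The second indifference involves only future payoffs, so β cancels: β·δ^2·1200 = β·δ^3·1370, giving δ = 1200/1370 = 0.87591.
Now use the now-vs-future pair: 5541 = β·δ·7790 gives β = 5541/(0.87591·7790) ≈ 0.812.

β ≈ 0.812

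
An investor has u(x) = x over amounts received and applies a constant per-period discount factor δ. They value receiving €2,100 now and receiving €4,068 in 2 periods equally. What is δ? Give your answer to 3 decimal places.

Indifference means u(2100) = δ^2 · u(4068), so δ^2 = u(2100)/u(4068).
With u(x) = x: δ^2 = 2100/4068 = 0.51622.
Hence δ = (0.51622)^(1/2) = 0.71849.

δ ≈ 0.718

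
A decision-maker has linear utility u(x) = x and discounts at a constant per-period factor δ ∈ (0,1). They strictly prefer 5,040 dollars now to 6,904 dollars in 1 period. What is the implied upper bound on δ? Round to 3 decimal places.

δ < 0.730

Comparing present values: 5040 > δ·6904.
Dividing through by 6904 gives δ < 0.73001.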